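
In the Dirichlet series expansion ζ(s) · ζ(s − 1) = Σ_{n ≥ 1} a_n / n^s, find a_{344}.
σ(344) = 660

In the product (Σ m^0/m^s)(Σ k / k^s) = Σ (Σ_{d | n} d) / n^s, the coefficient of 1/n^s is σ(n) = Σ_{d | n} d. For n = 344, divisors are [1, 2, 4, 8, 43, 86, 172, 344]; summing: σ(344) = 660.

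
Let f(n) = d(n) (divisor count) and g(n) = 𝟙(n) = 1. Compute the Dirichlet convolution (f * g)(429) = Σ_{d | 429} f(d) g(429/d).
(d * 𝟙)(429) = 27

Divisors of 429: [1, 3, 11, 13, 33, 39, 143, 429]. For each d | 429:
  d = 1: d(1) · 𝟙(429/1) = 1 · 1 = 1
  d = 3: d(3) · 𝟙(429/3) = 2 · 1 = 2
  d = 11: d(11) · 𝟙(429/11) = 2 · 1 = 2
  d = 13: d(13) · 𝟙(429/13) = 2 · 1 = 2
  d = 33: d(33) · 𝟙(429/33) = 4 · 1 = 4
  d = 39: d(39) · 𝟙(429/39) = 4 · 1 = 4
  d = 143: d(143) · 𝟙(429/143) = 4 · 1 = 4
  d = 429: d(429) · 𝟙(429/429) = 8 · 1 = 8
Summing: (d * 𝟙)(429) = 1 + 2 + 2 + 2 + 4 + 4 + 4 + 8 = 27.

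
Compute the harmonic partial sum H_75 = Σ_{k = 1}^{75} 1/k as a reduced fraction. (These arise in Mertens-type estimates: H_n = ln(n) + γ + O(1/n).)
H_75 = 670758981768141571449624262218133/136851726813476721146087646859200

Direct summation: H_75 = 1 + 1/2 + ... + 1/75. The least common denominator is lcm(1, ..., 75) = 410555180440430163438262940577600; over this denominator the numerator is 410555180440430163438262940577600 + 205277590220215081719131470288800 + 136851726813476721146087646859200 + 102638795110107540859565735144400 + 82111036088086032687652588115520 + 68425863406738360573043823429600 + 58650740062918594776894705796800 + 51319397555053770429782867572200 + 45617242271158907048695882286400 + 41055518044043016343826294057760 + 37323198221857287585296630961600 + 34212931703369180286521911714800 + 31581167726186935649097149275200 + 29325370031459297388447352898400 + 27370345362695344229217529371840 + 25659698777526885214891433786100 + 24150304731790009614015467092800 + 22808621135579453524347941143200 + 21608167391601587549382260030400 + 20527759022021508171913147028880 + 19550246687639531592298235265600 + 18661599110928643792648315480800 + 17850225236540441888620127851200 + 17106465851684590143260955857400 + 16422207217617206537530517623104 + 15790583863093467824548574637600 + 15205747423719635682898627428800 + 14662685015729648694223676449200 + 14157075187601040118560791054400 + 13685172681347672114608764685920 + 13243715498078392368976223889600 + 12829849388763442607445716893050 + 12441066073952429195098876987200 + 12075152365895004807007733546400 + 11730148012583718955378941159360 + 11404310567789726762173970571600 + 11096085957849463876709809204800 + 10804083695800793774691130015200 + 10527055908728978549699049758400 + 10263879511010754085956573514440 + 10013540986351955205811291233600 + 9775123343819765796149117632800 + 9547794893963492172982859083200 + 9330799555464321896324157740400 + 9123448454231781409739176457280 + 8925112618270220944310063925600 + 8735216605115535392303466820800 + 8553232925842295071630477928700 + 8378677151845513539556386542400 + 8211103608808603268765258811552 + 8050101577263336538005155697600 + 7895291931546733912274287318800 + 7746324159253399310155904539200 + 7602873711859817841449313714400 + 7464639644371457517059326192320 + 7331342507864824347111838224600 + 7202722463867195849794086676800 + 7078537593800520059280395527200 + 6958562380346273956580727806400 + 6842586340673836057304382342960 + 6730412794105412515381359681600 + 6621857749039196184488111944800 + 6516748895879843864099411755200 + 6414924694381721303722858446525 + 6316233545237387129819429855040 + 6220533036976214597549438493600 + 6127689260304927812511387172800 + 6037576182947502403503866773200 + 5950075078846813962873375950400 + 5865074006291859477689470579680 + 5782467330146903710398069585600 + 5702155283894863381086985285800 + 5624043567677125526551547131200 + 5548042978924731938354904602400 + 5474069072539068845843505874368 = 2012276945304424714348872786654399, so H_75 = 2012276945304424714348872786654399/410555180440430163438262940577600; reducing by gcd(2012276945304424714348872786654399, 410555180440430163438262940577600) = 3 gives 670758981768141571449624262218133/136851726813476721146087646859200 ≈ 4.90136. (The PNT-adjacent estimate ln(75) + γ ≈ 4.89470 matches within O(1/n).)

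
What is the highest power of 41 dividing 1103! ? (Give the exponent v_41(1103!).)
v_41(1103!) = 26

Legendre's formula: v_p(n!) = Σ_{k ≥ 1} ⌊n / p^k⌋. For p = 41, n = 1103, the terms are:
  ⌊1103/41^1⌋ = ⌊1103/41⌋ = 26
(the next term ⌊1103/41^2⌋ = 0, terminating the sum). Summing: v_41(1103!) = 26 = 26.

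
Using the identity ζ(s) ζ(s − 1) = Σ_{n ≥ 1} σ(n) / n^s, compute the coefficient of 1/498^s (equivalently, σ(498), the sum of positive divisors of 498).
σ(498) = 1008

In the product (Σ m^0/m^s)(Σ k / k^s) = Σ (Σ_{d | n} d) / n^s, the coefficient of 1/n^s is σ(n) = Σ_{d | n} d. For n = 498, divisors are [1, 2, 3, 6, 83, 166, 249, 498]; summing: σ(498) = 1008.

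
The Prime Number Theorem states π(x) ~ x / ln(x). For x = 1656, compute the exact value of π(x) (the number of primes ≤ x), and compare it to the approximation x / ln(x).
π(1656) = 259;  x/ln(x) ≈ 223.42;  relative error ≈ 13.74%.

Directly count primes up to 1656: π(1656) = 259. The PNT approximation gives 1656/ln(1656) ≈ 1656/7.41216 ≈ 223.42. Relative error (π(x) − x/ln(x)) / π(x) ≈ 13.74%; the approximation is known to undercount slightly (Li(x) is a better estimate).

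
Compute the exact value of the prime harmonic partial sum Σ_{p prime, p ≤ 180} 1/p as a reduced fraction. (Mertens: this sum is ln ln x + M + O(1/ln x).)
Σ 1/p = 57342808417705079663327936281722405984299104369358607649920332497341973/29819592777931214269172453467810429868925511217482600306406141434158090

π(180) = 41, so the primes ≤ 180 are [2, 3, 5, 7, 11, 13, 17, 19, 23, 29, 31, 37, 41, 43, 47, 53, 59, 61, 67, 71, 73, 79, 83, 89, 97, 101, 103, 107, 109, 113, 127, 131, 137, 139, 149, 151, 157, 163, 167, 173, 179]. Summing 1/p over these primes: 57342808417705079663327936281722405984299104369358607649920332497341973/29819592777931214269172453467810429868925511217482600306406141434158090 ≈ 1.9230. Mertens estimate ln ln(180) + 0.2615 ≈ 1.9088.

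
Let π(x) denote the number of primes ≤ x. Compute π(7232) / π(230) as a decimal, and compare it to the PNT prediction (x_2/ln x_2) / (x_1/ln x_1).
π(7232)/π(230) = 924/50 ≈ 18.4800;  PNT prediction ≈ 19.2423.

π(230) = 50 and π(7232) = 924, so π(7232)/π(230) ≈ 18.4800. The PNT-predicted ratio is (7232/ln(7232)) / (230/ln(230)) ≈ 19.2423. The two agree to within a few percent, as expected.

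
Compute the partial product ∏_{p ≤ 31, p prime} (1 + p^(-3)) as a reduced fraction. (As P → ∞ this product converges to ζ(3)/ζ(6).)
∏ = 123276368443014873612288/104343309932640260237195

The primes p ≤ 31 are [2, 3, 5, 7, 11, 13, 17, 19, 23, 29, 31]. For each, (1 + 1/p^3) = (p^3 + 1)/p^3. Multiplying these fractions over p ∈ [2, 3, 5, 7, 11, 13, 17, 19, 23, 29, 31] gives 123276368443014873612288/104343309932640260237195. (In the limit P → ∞ this tends to ζ(3)/ζ(6).)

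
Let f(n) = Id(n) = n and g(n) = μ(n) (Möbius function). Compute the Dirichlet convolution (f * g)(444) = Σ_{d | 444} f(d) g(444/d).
(Id * μ)(444) = 144

Divisors of 444: [1, 2, 3, 4, 6, 12, 37, 74, 111, 148, 222, 444]. For each d | 444:
  d = 1: Id(1) · μ(444/1) = 1 · 0 = 0
  d = 2: Id(2) · μ(444/2) = 2 · -1 = -2
  d = 3: Id(3) · μ(444/3) = 3 · 0 = 0
  d = 4: Id(4) · μ(444/4) = 4 · 1 = 4
  d = 6: Id(6) · μ(444/6) = 6 · 1 = 6
  d = 12: Id(12) · μ(444/12) = 12 · -1 = -12
  d = 37: Id(37) · μ(444/37) = 37 · 0 = 0
  d = 74: Id(74) · μ(444/74) = 74 · 1 = 74
  d = 111: Id(111) · μ(444/111) = 111 · 0 = 0
  d = 148: Id(148) · μ(444/148) = 148 · -1 = -148
  d = 222: Id(222) · μ(444/222) = 222 · -1 = -222
  d = 444: Id(444) · μ(444/444) = 444 · 1 = 444
Summing: (Id * μ)(444) = 0 + -2 + 0 + 4 + 6 + -12 + 0 + 74 + 0 + -148 + -222 + 444 = 144.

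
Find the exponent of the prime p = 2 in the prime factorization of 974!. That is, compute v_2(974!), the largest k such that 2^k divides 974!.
v_2(974!) = 967

Legendre's formula: v_p(n!) = Σ_{k ≥ 1} ⌊n / p^k⌋. For p = 2, n = 974, the terms are:
  ⌊974/2^1⌋ = ⌊974/2⌋ = 487
  ⌊974/2^2⌋ = ⌊974/4⌋ = 243
  ⌊974/2^3⌋ = ⌊974/8⌋ = 121
  ⌊974/2^4⌋ = ⌊974/16⌋ = 60
  ⌊974/2^5⌋ = ⌊974/32⌋ = 30
  ⌊974/2^6⌋ = ⌊974/64⌋ = 15
  ⌊974/2^7⌋ = ⌊974/128⌋ = 7
  ⌊974/2^8⌋ = ⌊974/256⌋ = 3
  ⌊974/2^9⌋ = ⌊974/512⌋ = 1
(the next term ⌊974/2^10⌋ = 0, terminating the sum). Summing: v_2(974!) = 487 + 243 + 121 + 60 + 30 + 15 + 7 + 3 + 1 = 967.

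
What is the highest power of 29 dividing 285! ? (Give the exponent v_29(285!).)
v_29(285!) = 9

Legendre's formula: v_p(n!) = Σ_{k ≥ 1} ⌊n / p^k⌋. For p = 29, n = 285, the terms are:
  ⌊285/29^1⌋ = ⌊285/29⌋ = 9
(the next term ⌊285/29^2⌋ = 0, terminating the sum). Summing: v_29(285!) = 9 = 9.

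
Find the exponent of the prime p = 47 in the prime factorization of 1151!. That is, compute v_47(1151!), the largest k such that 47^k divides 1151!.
v_47(1151!) = 24

Legendre's formula: v_p(n!) = Σ_{k ≥ 1} ⌊n / p^k⌋. For p = 47, n = 1151, the terms are:
  ⌊1151/47^1⌋ = ⌊1151/47⌋ = 24
(the next term ⌊1151/47^2⌋ = 0, terminating the sum). Summing: v_47(1151!) = 24 = 24.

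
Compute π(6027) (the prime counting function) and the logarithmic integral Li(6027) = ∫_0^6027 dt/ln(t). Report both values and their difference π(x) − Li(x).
π(6027) = 785;  Li(6027) ≈ 803.52;  π(x) − Li(x) ≈ -18.52.

Direct count of primes ≤ 6027 gives π(6027) = 785. Numerical evaluation of the logarithmic integral gives Li(6027) ≈ 803.52. The difference π(x) − Li(x) ≈ -18.52 is typically negative for small/moderate x (Li(x) overestimates), though Littlewood's theorem shows this sign changes infinitely often.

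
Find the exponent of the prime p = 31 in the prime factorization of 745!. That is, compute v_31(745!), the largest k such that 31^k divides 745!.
v_31(745!) = 24

Legendre's formula: v_p(n!) = Σ_{k ≥ 1} ⌊n / p^k⌋. For p = 31, n = 745, the terms are:
  ⌊745/31^1⌋ = ⌊745/31⌋ = 24
(the next term ⌊745/31^2⌋ = 0, terminating the sum). Summing: v_31(745!) = 24 = 24.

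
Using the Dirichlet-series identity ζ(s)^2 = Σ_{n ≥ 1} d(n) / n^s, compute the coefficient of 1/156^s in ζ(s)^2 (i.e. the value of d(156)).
d(156) = 12

ζ(s)^2 = (Σ 1/m^s)(Σ 1/k^s). The coefficient of 1/n^s in the product is the number of ordered pairs (m, k) with mk = n, which equals d(n). For n = 156, divisors are [1, 2, 3, 4, 6, 12, 13, 26, 39, 52, 78, 156], so d(156) = 12.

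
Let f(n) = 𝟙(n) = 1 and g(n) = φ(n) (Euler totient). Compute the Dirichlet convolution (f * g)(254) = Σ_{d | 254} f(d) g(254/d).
(𝟙 * φ)(254) = 254

Divisors of 254: [1, 2, 127, 254]. For each d | 254:
  d = 1: 𝟙(1) · φ(254/1) = 1 · 126 = 126
  d = 2: 𝟙(2) · φ(254/2) = 1 · 126 = 126
  d = 127: 𝟙(127) · φ(254/127) = 1 · 1 = 1
  d = 254: 𝟙(254) · φ(254/254) = 1 · 1 = 1
Summing: (𝟙 * φ)(254) = 126 + 126 + 1 + 1 = 254.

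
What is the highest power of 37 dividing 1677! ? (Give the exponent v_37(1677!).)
v_37(1677!) = 46

Legendre's formula: v_p(n!) = Σ_{k ≥ 1} ⌊n / p^k⌋. For p = 37, n = 1677, the terms are:
  ⌊1677/37^1⌋ = ⌊1677/37⌋ = 45
  ⌊1677/37^2⌋ = ⌊1677/1369⌋ = 1
(the next term ⌊1677/37^3⌋ = 0, terminating the sum). Summing: v_37(1677!) = 45 + 1 = 46.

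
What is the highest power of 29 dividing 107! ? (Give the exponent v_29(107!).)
v_29(107!) = 3

Legendre's formula: v_p(n!) = Σ_{k ≥ 1} ⌊n / p^k⌋. For p = 29, n = 107, the terms are:
  ⌊107/29^1⌋ = ⌊107/29⌋ = 3
(the next term ⌊107/29^2⌋ = 0, terminating the sum). Summing: v_29(107!) = 3 = 3.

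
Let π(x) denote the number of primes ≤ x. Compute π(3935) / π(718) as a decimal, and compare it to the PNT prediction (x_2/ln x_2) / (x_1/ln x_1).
π(3935)/π(718) = 546/127 ≈ 4.2992;  PNT prediction ≈ 4.3542.

π(718) = 127 and π(3935) = 546, so π(3935)/π(718) ≈ 4.2992. The PNT-predicted ratio is (3935/ln(3935)) / (718/ln(718)) ≈ 4.3542. The two agree to within a few percent, as expected.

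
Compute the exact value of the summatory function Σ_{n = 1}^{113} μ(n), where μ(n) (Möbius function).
Σ_{n ≤ 113} μ(n) = -5

Compute μ(n) for each 1 ≤ n ≤ 113: μ(1) = 1, μ(2) = -1, μ(3) = -1, μ(4) = 0, μ(5) = -1, μ(6) = 1, μ(7) = -1, μ(8) = 0, μ(9) = 0, μ(10) = 1, μ(11) = -1, μ(12) = 0, μ(13) = -1, μ(14) = 1, μ(15) = 1, μ(16) = 0, μ(17) = -1, μ(18) = 0, μ(19) = -1, μ(20) = 0, μ(21) = 1, μ(22) = 1, μ(23) = -1, μ(24) = 0, μ(25) = 0, μ(26) = 1, μ(27) = 0, μ(28) = 0, μ(29) = -1, μ(30) = -1, μ(31) = -1, μ(32) = 0, μ(33) = 1, μ(34) = 1, μ(35) = 1, μ(36) = 0, μ(37) = -1, μ(38) = 1, μ(39) = 1, μ(40) = 0, μ(41) = -1, μ(42) = -1, μ(43) = -1, μ(44) = 0, μ(45) = 0, μ(46) = 1, μ(47) = -1, μ(48) = 0, μ(49) = 0, μ(50) = 0, μ(51) = 1, μ(52) = 0, μ(53) = -1, μ(54) = 0, μ(55) = 1, μ(56) = 0, μ(57) = 1, μ(58) = 1, μ(59) = -1, μ(60) = 0, μ(61) = -1, μ(62) = 1, μ(63) = 0, μ(64) = 0, μ(65) = 1, μ(66) = -1, μ(67) = -1, μ(68) = 0, μ(69) = 1, μ(70) = -1, μ(71) = -1, μ(72) = 0, μ(73) = -1, μ(74) = 1, μ(75) = 0, μ(76) = 0, μ(77) = 1, μ(78) = -1, μ(79) = -1, μ(80) = 0, μ(81) = 0, μ(82) = 1, μ(83) = -1, μ(84) = 0, μ(85) = 1, μ(86) = 1, μ(87) = 1, μ(88) = 0, μ(89) = -1, μ(90) = 0, μ(91) = 1, μ(92) = 0, μ(93) = 1, μ(94) = 1, μ(95) = 1, μ(96) = 0, μ(97) = -1, μ(98) = 0, μ(99) = 0, μ(100) = 0, μ(101) = -1, μ(102) = -1, μ(103) = -1, μ(104) = 0, μ(105) = -1, μ(106) = 1, μ(107) = -1, μ(108) = 0, μ(109) = -1, μ(110) = -1, μ(111) = 1, μ(112) = 0, μ(113) = -1. Summing all 113 values: -5. (Mertens function M(x) = Σ_{n ≤ x} μ(n); on average M(x) should be small (PNT ⟺ M(x) = o(x)).)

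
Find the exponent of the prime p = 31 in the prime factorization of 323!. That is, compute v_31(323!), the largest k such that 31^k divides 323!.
v_31(323!) = 10

Legendre's formula: v_p(n!) = Σ_{k ≥ 1} ⌊n / p^k⌋. For p = 31, n = 323, the terms are:
  ⌊323/31^1⌋ = ⌊323/31⌋ = 10
(the next term ⌊323/31^2⌋ = 0, terminating the sum). Summing: v_31(323!) = 10 = 10.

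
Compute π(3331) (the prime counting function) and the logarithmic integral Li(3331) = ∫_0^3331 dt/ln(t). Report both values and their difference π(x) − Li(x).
π(3331) = 470;  Li(3331) ≈ 483.83;  π(x) − Li(x) ≈ -13.83.

Direct count of primes ≤ 3331 gives π(3331) = 470. Numerical evaluation of the logarithmic integral gives Li(3331) ≈ 483.83. The difference π(x) − Li(x) ≈ -13.83 is typically negative for small/moderate x (Li(x) overestimates), though Littlewood's theorem shows this sign changes infinitely often.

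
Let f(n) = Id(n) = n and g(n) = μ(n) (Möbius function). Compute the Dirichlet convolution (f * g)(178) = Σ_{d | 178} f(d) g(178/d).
(Id * μ)(178) = 88

Divisors of 178: [1, 2, 89, 178]. For each d | 178:
  d = 1: Id(1) · μ(178/1) = 1 · 1 = 1
  d = 2: Id(2) · μ(178/2) = 2 · -1 = -2
  d = 89: Id(89) · μ(178/89) = 89 · -1 = -89
  d = 178: Id(178) · μ(178/178) = 178 · 1 = 178
Summing: (Id * μ)(178) = 1 + -2 + -89 + 178 = 88.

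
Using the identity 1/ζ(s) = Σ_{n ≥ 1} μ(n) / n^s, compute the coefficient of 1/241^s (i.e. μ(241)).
μ(241) = -1

Factor n = 241 = 241. μ(n) = 0 if any exponent ≥ 2 (not squarefree); otherwise μ(n) = (−1)^{ω(n)} where ω(n) is the number of distinct prime factors. Applying: μ(241) = -1.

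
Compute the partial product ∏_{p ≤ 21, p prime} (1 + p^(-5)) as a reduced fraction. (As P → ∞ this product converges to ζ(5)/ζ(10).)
∏ = 405833785877367637916288/391770333462674252324875

The primes p ≤ 21 are [2, 3, 5, 7, 11, 13, 17, 19]. For each, (1 + 1/p^5) = (p^5 + 1)/p^5. Multiplying these fractions over p ∈ [2, 3, 5, 7, 11, 13, 17, 19] gives 405833785877367637916288/391770333462674252324875. (In the limit P → ∞ this tends to ζ(5)/ζ(10).)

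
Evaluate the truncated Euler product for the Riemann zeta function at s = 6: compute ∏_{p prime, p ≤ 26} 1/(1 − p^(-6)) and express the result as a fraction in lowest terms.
∏ = 7921457489978054880231124911875/7786417203783354362865572118528

The primes p ≤ 26 are [2, 3, 5, 7, 11, 13, 17, 19, 23]. For each prime, (1 − 1/p^6)^(-1) = p^6 / (p^6 − 1). The product is (1 − 1/2^6)^(-1), (1 − 1/3^6)^(-1), (1 − 1/5^6)^(-1), (1 − 1/7^6)^(-1), (1 − 1/11^6)^(-1), (1 − 1/13^6)^(-1), (1 − 1/17^6)^(-1), (1 − 1/19^6)^(-1), (1 − 1/23^6)^(-1) = ∏ p^6 / (p^6 − 1) = 7921457489978054880231124911875/7786417203783354362865572118528.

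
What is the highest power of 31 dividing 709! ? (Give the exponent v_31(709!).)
v_31(709!) = 22

Legendre's formula: v_p(n!) = Σ_{k ≥ 1} ⌊n / p^k⌋. For p = 31, n = 709, the terms are:
  ⌊709/31^1⌋ = ⌊709/31⌋ = 22
(the next term ⌊709/31^2⌋ = 0, terminating the sum). Summing: v_31(709!) = 22 = 22.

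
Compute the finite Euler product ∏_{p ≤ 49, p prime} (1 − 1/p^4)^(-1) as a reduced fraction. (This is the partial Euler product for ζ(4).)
∏ = 65572203587643632473857746546522240898588901/60584710506150227098341885345792000000000000

The primes p ≤ 49 are [2, 3, 5, 7, 11, 13, 17, 19, 23, 29, 31, 37, 41, 43, 47]. For each prime, (1 − 1/p^4)^(-1) = p^4 / (p^4 − 1). The product is (1 − 1/2^4)^(-1), (1 − 1/3^4)^(-1), (1 − 1/5^4)^(-1), (1 − 1/7^4)^(-1), (1 − 1/11^4)^(-1), (1 − 1/13^4)^(-1), (1 − 1/17^4)^(-1), (1 − 1/19^4)^(-1), (1 − 1/23^4)^(-1), (1 − 1/29^4)^(-1), (1 − 1/31^4)^(-1), (1 − 1/37^4)^(-1), (1 − 1/41^4)^(-1), (1 − 1/43^4)^(-1), (1 − 1/47^4)^(-1) = ∏ p^4 / (p^4 − 1) = 65572203587643632473857746546522240898588901/60584710506150227098341885345792000000000000.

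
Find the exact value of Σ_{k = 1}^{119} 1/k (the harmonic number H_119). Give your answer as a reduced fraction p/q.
H_119 = 93164933029543732588289222815367988877515840444049/17379782769567790172972927968296006432665936992320

Direct summation: H_119 = 1 + 1/2 + ... + 1/119. The least common denominator is lcm(1, ..., 119) = 955888052326228459513511038256280353796626534577600; over this denominator the numerator is 955888052326228459513511038256280353796626534577600 + 477944026163114229756755519128140176898313267288800 + 318629350775409486504503679418760117932208844859200 + 238972013081557114878377759564070088449156633644400 + 191177610465245691902702207651256070759325306915520 + 159314675387704743252251839709380058966104422429600 + 136555436046604065644787291179468621970946647796800 + 119486006540778557439188879782035044224578316822200 + 106209783591803162168167893139586705977402948286400 + 95588805232622845951351103825628035379662653457760 + 86898913847838950864864639841480032163329684961600 + 79657337693852371626125919854690029483052211214800 + 73529850178940650731808541404329257984355887275200 + 68277718023302032822393645589734310985473323898400 + 63725870155081897300900735883752023586441768971840 + 59743003270389278719594439891017522112289158411100 + 56228708960366379971383002250369432576272149092800 + 53104891795901581084083946569793352988701474143200 + 50309897490854129448079528329277913357717186030400 + 47794402616311422975675551912814017689831326728880 + 45518478682201355214929097059822873990315549265600 + 43449456923919475432432319920740016081664842480800 + 41560350101140367804935262532881754512896805851200 + 39828668846926185813062959927345014741526105607400 + 38235522093049138380540441530251214151865061383104 + 36764925089470325365904270702164628992177943637600 + 35403261197267720722722631046528901992467649428800 + 34138859011651016411196822794867155492736661949200 + 32961656976766498603914173732975184613676777054400 + 31862935077540948650450367941876011793220884485920 + 30835098462136401919790678653428398509568597889600 + 29871501635194639359797219945508761056144579205550 + 28966304615946316954954879947160010721109894987200 + 28114354480183189985691501125184716288136074546400 + 27311087209320813128957458235893724394189329559360 + 26552445897950790542041973284896676494350737071600 + 25834812225033201608473271304223793345854771204800 + 25154948745427064724039764164638956678858593015200 + 24509950059646883577269513801443085994785295758400 + 23897201308155711487837775956407008844915663364440 + 23314342739664108768622220445275130580405525233600 + 22759239341100677607464548529911436995157774632800 + 22229954705261126965430489261773961716200617083200 + 21724728461959737716216159960370008040832421240400 + 21241956718360632433633578627917341195480589657280 + 20780175050570183902467631266440877256448402925600 + 20338043666515499138585341239495326676523968820800 + 19914334423463092906531479963672507370763052803700 + 19507919435229152234969613025638374567278092542400 + 19117761046524569190270220765125607075932530691552 + 18742902986788793323794334083456477525424049697600 + 18382462544735162682952135351082314496088971818800 + 18035623628796763387047378080307176486728802539200 + 17701630598633860361361315523264450996233824714400 + 17379782769567790172972927968296006432665936992320 + 17069429505825508205598411397433577746368330974600 + 16769965830284709816026509443092637785905728676800 + 16480828488383249301957086866487592306838388527200 + 16201492412308956940906966750106446674519093806400 + 15931467538770474325225183970938005896610442242960 + 15670295939774237041205098987807874652403713681600 + 15417549231068200959895339326714199254784298944800 + 15172826227400451738309699019940957996771849755200 + 14935750817597319679898609972754380528072289602775 + 14705970035788130146361708280865851596871177455040 + 14483152307973158477477439973580005360554947493600 + 14266985855615350141992702063526572444725769172800 + 14057177240091594992845750562592358144068037273200 + 13853450033713455934978420844293918170965601950400 + 13655543604660406564478729117946862197094664779680 + 13463212004594767035401563919102540194318683585600 + 13276222948975395271020986642448338247175368535800 + 13094356881181211774157685455565484298583925131200 + 12917406112516600804236635652111896672927385602400 + 12745174031016379460180147176750404717288353794368 + 12577474372713532362019882082319478339429296507600 + 12414130549691278694980662834497147451904240708800 + 12254975029823441788634756900721542997392647879200 + 12099848763623145057133051117168105744261095374400 + 11948600654077855743918887978203504422457831682220 + 11801087065755906907574210348842967330822549809600 + 11657171369832054384311110222637565290202762616800 + 11516723522002752524259169135617835587911163067200 + 11379619670550338803732274264955718497578887316400 + 11245741792073275994276600450073886515254429818560 + 11114977352630563482715244630886980858100308541600 + 10987218992255499534638057910991728204558925684800 + 10862364230979868858108079980185004020416210620200 + 10740315194676724264196753238834610716816028478400 + 10620978359180316216816789313958670597740294828640 + 10504264311277235818829791629189893997765126753600 + 10390087525285091951233815633220438628224201462800 + 10278366154045467306596892884476132836522865963200 + 10169021833257749569292670619747663338261984410400 + 10061979498170825889615905665855582671543437206080 + 9957167211731546453265739981836253685381526401850 + 9854516003363179994984649878930725296872438500800 + 9753959717614576117484806512819187283639046271200 + 9655434871982105651651626649053336907036631662400 + 9558880523262284595135110382562803537966265345776 + 9464238141843846133797138992636439146501252817600 + 9371451493394396661897167041728238762712024848800 + 9280466527439111257412728526760003434918704219200 + 9191231272367581341476067675541157248044485909400 + 9103695736440271042985819411964574798063109853120 + 9017811814398381693523689040153588243364401269600 + 8933533199310546350593561105198881811183425556800 + 8850815299316930180680657761632225498116912357200 + 8769615158956224399206523286754865631161711326400 + 8689891384783895086486463984148003216332968496160 + 8611604075011067202824423768074597781951590401600 + 8534714752912754102799205698716788873184165487300 + 8459186303771933270031071135011330564571916235200 + 8384982915142354908013254721546318892952864338400 + 8312070020228073560987052506576350902579361170240 + 8240414244191624650978543433243796153419194263600 + 8169983353215627859089837933814361998261765252800 + 8100746206154478470453483375053223337259546903200 + 8032672708623768567340428892909918939467449870400 = 5124071316624905292355907254845239388263371224422695, so H_119 = 5124071316624905292355907254845239388263371224422695/955888052326228459513511038256280353796626534577600; reducing by gcd(5124071316624905292355907254845239388263371224422695, 955888052326228459513511038256280353796626534577600) = 55 gives 93164933029543732588289222815367988877515840444049/17379782769567790172972927968296006432665936992320 ≈ 5.36053. (The PNT-adjacent estimate ln(119) + γ ≈ 5.35634 matches within O(1/n).)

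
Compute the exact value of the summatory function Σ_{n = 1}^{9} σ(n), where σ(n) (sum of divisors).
Σ_{n ≤ 9} σ(n) = 69

Compute σ(n) for each 1 ≤ n ≤ 9: σ(1) = 1, σ(2) = 3, σ(3) = 4, σ(4) = 7, σ(5) = 6, σ(6) = 12, σ(7) = 8, σ(8) = 15, σ(9) = 13. Summing all 9 values: 69. (Average order: Σ_{n ≤ x} σ(n) ~ (π²/12) x². For x = 9, (π²/12)·9² ≈ 66.62.)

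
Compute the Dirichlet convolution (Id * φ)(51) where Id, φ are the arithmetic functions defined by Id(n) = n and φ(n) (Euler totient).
(Id * φ)(51) = 165

Divisors of 51: [1, 3, 17, 51]. For each d | 51:
  d = 1: Id(1) · φ(51/1) = 1 · 32 = 32
  d = 3: Id(3) · φ(51/3) = 3 · 16 = 48
  d = 17: Id(17) · φ(51/17) = 17 · 2 = 34
  d = 51: Id(51) · φ(51/51) = 51 · 1 = 51
Summing: (Id * φ)(51) = 32 + 48 + 34 + 51 = 165.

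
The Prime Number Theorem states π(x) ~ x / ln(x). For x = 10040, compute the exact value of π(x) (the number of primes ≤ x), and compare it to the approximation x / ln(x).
π(10040) = 1233;  x/ln(x) ≈ 1089.61;  relative error ≈ 11.63%.

Directly count primes up to 10040: π(10040) = 1233. The PNT approximation gives 10040/ln(10040) ≈ 10040/9.21433 ≈ 1089.61. Relative error (π(x) − x/ln(x)) / π(x) ≈ 11.63%; the approximation is known to undercount slightly (Li(x) is a better estimate).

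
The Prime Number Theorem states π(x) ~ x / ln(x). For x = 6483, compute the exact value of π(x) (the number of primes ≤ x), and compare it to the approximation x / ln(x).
π(6483) = 841;  x/ln(x) ≈ 738.64;  relative error ≈ 12.17%.

Directly count primes up to 6483: π(6483) = 841. The PNT approximation gives 6483/ln(6483) ≈ 6483/8.77694 ≈ 738.64. Relative error (π(x) − x/ln(x)) / π(x) ≈ 12.17%; the approximation is known to undercount slightly (Li(x) is a better estimate).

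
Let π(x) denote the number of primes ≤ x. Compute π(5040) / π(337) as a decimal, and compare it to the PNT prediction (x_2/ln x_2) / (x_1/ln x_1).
π(5040)/π(337) = 675/68 ≈ 9.9265;  PNT prediction ≈ 10.2100.

π(337) = 68 and π(5040) = 675, so π(5040)/π(337) ≈ 9.9265. The PNT-predicted ratio is (5040/ln(5040)) / (337/ln(337)) ≈ 10.2100. The two agree to within a few percent, as expected.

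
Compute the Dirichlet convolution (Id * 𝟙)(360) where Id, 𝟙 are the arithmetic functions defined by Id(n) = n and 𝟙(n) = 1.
(Id * 𝟙)(360) = 1170

Divisors of 360: [1, 2, 3, 4, 5, 6, 8, 9, 10, 12, 15, 18, 20, 24, 30, 36, 40, 45, 60, 72, 90, 120, 180, 360]. For each d | 360:
  d = 1: Id(1) · 𝟙(360/1) = 1 · 1 = 1
  d = 2: Id(2) · 𝟙(360/2) = 2 · 1 = 2
  d = 3: Id(3) · 𝟙(360/3) = 3 · 1 = 3
  d = 4: Id(4) · 𝟙(360/4) = 4 · 1 = 4
  d = 5: Id(5) · 𝟙(360/5) = 5 · 1 = 5
  d = 6: Id(6) · 𝟙(360/6) = 6 · 1 = 6
  d = 8: Id(8) · 𝟙(360/8) = 8 · 1 = 8
  d = 9: Id(9) · 𝟙(360/9) = 9 · 1 = 9
  d = 10: Id(10) · 𝟙(360/10) = 10 · 1 = 10
  d = 12: Id(12) · 𝟙(360/12) = 12 · 1 = 12
  d = 15: Id(15) · 𝟙(360/15) = 15 · 1 = 15
  d = 18: Id(18) · 𝟙(360/18) = 18 · 1 = 18
  d = 20: Id(20) · 𝟙(360/20) = 20 · 1 = 20
  d = 24: Id(24) · 𝟙(360/24) = 24 · 1 = 24
  d = 30: Id(30) · 𝟙(360/30) = 30 · 1 = 30
  d = 36: Id(36) · 𝟙(360/36) = 36 · 1 = 36
  d = 40: Id(40) · 𝟙(360/40) = 40 · 1 = 40
  d = 45: Id(45) · 𝟙(360/45) = 45 · 1 = 45
  d = 60: Id(60) · 𝟙(360/60) = 60 · 1 = 60
  d = 72: Id(72) · 𝟙(360/72) = 72 · 1 = 72
  d = 90: Id(90) · 𝟙(360/90) = 90 · 1 = 90
  d = 120: Id(120) · 𝟙(360/120) = 120 · 1 = 120
  d = 180: Id(180) · 𝟙(360/180) = 180 · 1 = 180
  d = 360: Id(360) · 𝟙(360/360) = 360 · 1 = 360
Summing: (Id * 𝟙)(360) = 1 + 2 + 3 + 4 + 5 + 6 + 8 + 9 + 10 + 12 + 15 + 18 + 20 + 24 + 30 + 36 + 40 + 45 + 60 + 72 + 90 + 120 + 180 + 360 = 1170.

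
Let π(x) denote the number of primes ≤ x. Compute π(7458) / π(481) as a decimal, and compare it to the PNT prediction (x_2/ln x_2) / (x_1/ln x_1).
π(7458)/π(481) = 944/92 ≈ 10.2609;  PNT prediction ≈ 10.7388.

π(481) = 92 and π(7458) = 944, so π(7458)/π(481) ≈ 10.2609. The PNT-predicted ratio is (7458/ln(7458)) / (481/ln(481)) ≈ 10.7388. The two agree to within a few percent, as expected.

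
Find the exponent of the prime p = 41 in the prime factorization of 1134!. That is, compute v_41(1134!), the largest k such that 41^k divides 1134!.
v_41(1134!) = 27

Legendre's formula: v_p(n!) = Σ_{k ≥ 1} ⌊n / p^k⌋. For p = 41, n = 1134, the terms are:
  ⌊1134/41^1⌋ = ⌊1134/41⌋ = 27
(the next term ⌊1134/41^2⌋ = 0, terminating the sum). Summing: v_41(1134!) = 27 = 27.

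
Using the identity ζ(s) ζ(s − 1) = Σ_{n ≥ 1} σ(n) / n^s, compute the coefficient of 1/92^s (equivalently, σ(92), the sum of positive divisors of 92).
σ(92) = 168

In the product (Σ m^0/m^s)(Σ k / k^s) = Σ (Σ_{d | n} d) / n^s, the coefficient of 1/n^s is σ(n) = Σ_{d | n} d. For n = 92, divisors are [1, 2, 4, 23, 46, 92]; summing: σ(92) = 168.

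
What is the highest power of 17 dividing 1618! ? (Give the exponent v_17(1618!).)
v_17(1618!) = 100

Legendre's formula: v_p(n!) = Σ_{k ≥ 1} ⌊n / p^k⌋. For p = 17, n = 1618, the terms are:
  ⌊1618/17^1⌋ = ⌊1618/17⌋ = 95
  ⌊1618/17^2⌋ = ⌊1618/289⌋ = 5
(the next term ⌊1618/17^3⌋ = 0, terminating the sum). Summing: v_17(1618!) = 95 + 5 = 100.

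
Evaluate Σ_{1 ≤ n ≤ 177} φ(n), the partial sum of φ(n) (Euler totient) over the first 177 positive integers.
Σ_{n ≤ 177} φ(n) = 9566

Compute φ(n) for each 1 ≤ n ≤ 177: φ(1) = 1, φ(2) = 1, φ(3) = 2, φ(4) = 2, φ(5) = 4, φ(6) = 2, φ(7) = 6, φ(8) = 4, φ(9) = 6, φ(10) = 4, φ(11) = 10, φ(12) = 4, φ(13) = 12, φ(14) = 6, φ(15) = 8, φ(16) = 8, φ(17) = 16, φ(18) = 6, φ(19) = 18, φ(20) = 8, φ(21) = 12, φ(22) = 10, φ(23) = 22, φ(24) = 8, φ(25) = 20, φ(26) = 12, φ(27) = 18, φ(28) = 12, φ(29) = 28, φ(30) = 8, φ(31) = 30, φ(32) = 16, φ(33) = 20, φ(34) = 16, φ(35) = 24, φ(36) = 12, φ(37) = 36, φ(38) = 18, φ(39) = 24, φ(40) = 16, φ(41) = 40, φ(42) = 12, φ(43) = 42, φ(44) = 20, φ(45) = 24, φ(46) = 22, φ(47) = 46, φ(48) = 16, φ(49) = 42, φ(50) = 20, φ(51) = 32, φ(52) = 24, φ(53) = 52, φ(54) = 18, φ(55) = 40, φ(56) = 24, φ(57) = 36, φ(58) = 28, φ(59) = 58, φ(60) = 16, φ(61) = 60, φ(62) = 30, φ(63) = 36, φ(64) = 32, φ(65) = 48, φ(66) = 20, φ(67) = 66, φ(68) = 32, φ(69) = 44, φ(70) = 24, φ(71) = 70, φ(72) = 24, φ(73) = 72, φ(74) = 36, φ(75) = 40, φ(76) = 36, φ(77) = 60, φ(78) = 24, φ(79) = 78, φ(80) = 32, φ(81) = 54, φ(82) = 40, φ(83) = 82, φ(84) = 24, φ(85) = 64, φ(86) = 42, φ(87) = 56, φ(88) = 40, φ(89) = 88, φ(90) = 24, φ(91) = 72, φ(92) = 44, φ(93) = 60, φ(94) = 46, φ(95) = 72, φ(96) = 32, φ(97) = 96, φ(98) = 42, φ(99) = 60, φ(100) = 40, φ(101) = 100, φ(102) = 32, φ(103) = 102, φ(104) = 48, φ(105) = 48, φ(106) = 52, φ(107) = 106, φ(108) = 36, φ(109) = 108, φ(110) = 40, φ(111) = 72, φ(112) = 48, φ(113) = 112, φ(114) = 36, φ(115) = 88, φ(116) = 56, φ(117) = 72, φ(118) = 58, φ(119) = 96, φ(120) = 32, φ(121) = 110, φ(122) = 60, φ(123) = 80, φ(124) = 60, φ(125) = 100, φ(126) = 36, φ(127) = 126, φ(128) = 64, φ(129) = 84, φ(130) = 48, φ(131) = 130, φ(132) = 40, φ(133) = 108, φ(134) = 66, φ(135) = 72, φ(136) = 64, φ(137) = 136, φ(138) = 44, φ(139) = 138, φ(140) = 48, φ(141) = 92, φ(142) = 70, φ(143) = 120, φ(144) = 48, φ(145) = 112, φ(146) = 72, φ(147) = 84, φ(148) = 72, φ(149) = 148, φ(150) = 40, φ(151) = 150, φ(152) = 72, φ(153) = 96, φ(154) = 60, φ(155) = 120, φ(156) = 48, φ(157) = 156, φ(158) = 78, φ(159) = 104, φ(160) = 64, φ(161) = 132, φ(162) = 54, φ(163) = 162, φ(164) = 80, φ(165) = 80, φ(166) = 82, φ(167) = 166, φ(168) = 48, φ(169) = 156, φ(170) = 64, φ(171) = 108, φ(172) = 84, φ(173) = 172, φ(174) = 56, φ(175) = 120, φ(176) = 80, φ(177) = 116. Summing all 177 values: 9566. (Average order: Σ_{n ≤ x} φ(n) ~ (3/π²) x². For x = 177, (3/π²)·177² ≈ 9522.87.)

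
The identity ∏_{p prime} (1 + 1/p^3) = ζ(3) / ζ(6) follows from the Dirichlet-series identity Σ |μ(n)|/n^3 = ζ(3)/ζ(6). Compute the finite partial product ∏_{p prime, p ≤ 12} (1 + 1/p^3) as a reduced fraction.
∏ = 1374624/1164625

The primes p ≤ 12 are [2, 3, 5, 7, 11]. For each, (1 + 1/p^3) = (p^3 + 1)/p^3. Multiplying these fractions over p ∈ [2, 3, 5, 7, 11] gives 1374624/1164625. (In the limit P → ∞ this tends to ζ(3)/ζ(6).)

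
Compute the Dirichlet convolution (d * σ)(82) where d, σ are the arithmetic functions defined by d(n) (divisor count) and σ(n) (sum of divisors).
(d * σ)(82) = 220

Divisors of 82: [1, 2, 41, 82]. For each d | 82:
  d = 1: d(1) · σ(82/1) = 1 · 126 = 126
  d = 2: d(2) · σ(82/2) = 2 · 42 = 84
  d = 41: d(41) · σ(82/41) = 2 · 3 = 6
  d = 82: d(82) · σ(82/82) = 4 · 1 = 4
Summing: (d * σ)(82) = 126 + 84 + 6 + 4 = 220.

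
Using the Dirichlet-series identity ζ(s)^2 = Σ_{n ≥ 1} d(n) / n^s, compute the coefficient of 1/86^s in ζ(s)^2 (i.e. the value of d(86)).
d(86) = 4

ζ(s)^2 = (Σ 1/m^s)(Σ 1/k^s). The coefficient of 1/n^s in the product is the number of ordered pairs (m, k) with mk = n, which equals d(n). For n = 86, divisors are [1, 2, 43, 86], so d(86) = 4.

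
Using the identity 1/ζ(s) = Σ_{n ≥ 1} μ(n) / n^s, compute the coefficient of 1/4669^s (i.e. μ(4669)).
μ(4669) = -1

Factor n = 4669 = 7 · 23 · 29. μ(n) = 0 if any exponent ≥ 2 (not squarefree); otherwise μ(n) = (−1)^{ω(n)} where ω(n) is the number of distinct prime factors. Applying: μ(4669) = -1.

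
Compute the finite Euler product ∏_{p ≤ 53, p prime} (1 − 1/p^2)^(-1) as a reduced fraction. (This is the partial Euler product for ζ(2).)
∏ = 35034630647548196605993834769/21373637931227167970033664000

The primes p ≤ 53 are [2, 3, 5, 7, 11, 13, 17, 19, 23, 29, 31, 37, 41, 43, 47, 53]. For each prime, (1 − 1/p^2)^(-1) = p^2 / (p^2 − 1). The product is (1 − 1/2^2)^(-1), (1 − 1/3^2)^(-1), (1 − 1/5^2)^(-1), (1 − 1/7^2)^(-1), (1 − 1/11^2)^(-1), (1 − 1/13^2)^(-1), (1 − 1/17^2)^(-1), (1 − 1/19^2)^(-1), (1 − 1/23^2)^(-1), (1 − 1/29^2)^(-1), (1 − 1/31^2)^(-1), (1 − 1/37^2)^(-1), (1 − 1/41^2)^(-1), (1 − 1/43^2)^(-1), (1 − 1/47^2)^(-1), (1 − 1/53^2)^(-1) = ∏ p^2 / (p^2 − 1) = 35034630647548196605993834769/21373637931227167970033664000.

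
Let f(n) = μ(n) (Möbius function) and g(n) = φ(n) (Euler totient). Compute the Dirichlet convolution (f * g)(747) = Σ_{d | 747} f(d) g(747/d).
(μ * φ)(747) = 324

Divisors of 747: [1, 3, 9, 83, 249, 747]. For each d | 747:
  d = 1: μ(1) · φ(747/1) = 1 · 492 = 492
  d = 3: μ(3) · φ(747/3) = -1 · 164 = -164
  d = 9: μ(9) · φ(747/9) = 0 · 82 = 0
  d = 83: μ(83) · φ(747/83) = -1 · 6 = -6
  d = 249: μ(249) · φ(747/249) = 1 · 2 = 2
  d = 747: μ(747) · φ(747/747) = 0 · 1 = 0
Summing: (μ * φ)(747) = 492 + -164 + 0 + -6 + 2 + 0 = 324.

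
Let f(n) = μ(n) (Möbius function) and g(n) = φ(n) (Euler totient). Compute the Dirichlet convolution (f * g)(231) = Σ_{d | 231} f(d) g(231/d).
(μ * φ)(231) = 45

Divisors of 231: [1, 3, 7, 11, 21, 33, 77, 231]. For each d | 231:
  d = 1: μ(1) · φ(231/1) = 1 · 120 = 120
  d = 3: μ(3) · φ(231/3) = -1 · 60 = -60
  d = 7: μ(7) · φ(231/7) = -1 · 20 = -20
  d = 11: μ(11) · φ(231/11) = -1 · 12 = -12
  d = 21: μ(21) · φ(231/21) = 1 · 10 = 10
  d = 33: μ(33) · φ(231/33) = 1 · 6 = 6
  d = 77: μ(77) · φ(231/77) = 1 · 2 = 2
  d = 231: μ(231) · φ(231/231) = -1 · 1 = -1
Summing: (μ * φ)(231) = 120 + -60 + -20 + -12 + 10 + 6 + 2 + -1 = 45.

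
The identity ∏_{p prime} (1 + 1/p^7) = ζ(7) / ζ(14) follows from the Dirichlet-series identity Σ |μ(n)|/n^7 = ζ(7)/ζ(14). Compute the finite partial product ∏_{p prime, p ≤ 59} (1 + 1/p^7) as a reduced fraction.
∏ = 154272612488542520575194753525518049355152211393535148597853519093722799890327479251625253745654498938144626318130977279872264568832/153004583688557812714359993673162055220477902107343685743956838145087594785289245672618943212330518776423841758160619459081570916875

The primes p ≤ 59 are [2, 3, 5, 7, 11, 13, 17, 19, 23, 29, 31, 37, 41, 43, 47, 53, 59]. For each, (1 + 1/p^7) = (p^7 + 1)/p^7. Multiplying these fractions over p ∈ [2, 3, 5, 7, 11, 13, 17, 19, 23, 29, 31, 37, 41, 43, 47, 53, 59] gives 154272612488542520575194753525518049355152211393535148597853519093722799890327479251625253745654498938144626318130977279872264568832/153004583688557812714359993673162055220477902107343685743956838145087594785289245672618943212330518776423841758160619459081570916875. (In the limit P → ∞ this tends to ζ(7)/ζ(14).)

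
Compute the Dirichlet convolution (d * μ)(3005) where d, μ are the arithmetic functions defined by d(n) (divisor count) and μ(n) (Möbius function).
(d * μ)(3005) = 1

Divisors of 3005: [1, 5, 601, 3005]. For each d | 3005:
  d = 1: d(1) · μ(3005/1) = 1 · 1 = 1
  d = 5: d(5) · μ(3005/5) = 2 · -1 = -2
  d = 601: d(601) · μ(3005/601) = 2 · -1 = -2
  d = 3005: d(3005) · μ(3005/3005) = 4 · 1 = 4
Summing: (d * μ)(3005) = 1 + -2 + -2 + 4 = 1.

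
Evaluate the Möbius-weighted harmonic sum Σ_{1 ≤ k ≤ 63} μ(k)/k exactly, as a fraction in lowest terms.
Σ μ(k)/k = 1874648830674470878723/117288381359406970983270

Values of μ(k) for 1 ≤ k ≤ 63: μ(1) = 1, μ(2) = -1, μ(3) = -1, μ(5) = -1, μ(6) = 1, μ(7) = -1, μ(10) = 1, μ(11) = -1, μ(13) = -1, μ(14) = 1, μ(15) = 1, μ(17) = -1, μ(19) = -1, μ(21) = 1, μ(22) = 1, μ(23) = -1, μ(26) = 1, μ(29) = -1, μ(30) = -1, μ(31) = -1, μ(33) = 1, μ(34) = 1, μ(35) = 1, μ(37) = -1, μ(38) = 1, μ(39) = 1, μ(41) = -1, μ(42) = -1, μ(43) = -1, μ(46) = 1, μ(47) = -1, μ(51) = 1, μ(53) = -1, μ(55) = 1, μ(57) = 1, μ(58) = 1, μ(59) = -1, μ(61) = -1, μ(62) = 1, with μ = 0 on non-squarefree integers. Summing μ(k)/k for k where μ(k) ≠ 0 gives 1874648830674470878723/117288381359406970983270 ≈ 0.0160. (PNT ⟺ this sum → 0 as n → ∞.)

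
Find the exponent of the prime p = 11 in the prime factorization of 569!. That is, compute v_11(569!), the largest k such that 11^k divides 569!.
v_11(569!) = 55

Legendre's formula: v_p(n!) = Σ_{k ≥ 1} ⌊n / p^k⌋. For p = 11, n = 569, the terms are:
  ⌊569/11^1⌋ = ⌊569/11⌋ = 51
  ⌊569/11^2⌋ = ⌊569/121⌋ = 4
(the next term ⌊569/11^3⌋ = 0, terminating the sum). Summing: v_11(569!) = 51 + 4 = 55.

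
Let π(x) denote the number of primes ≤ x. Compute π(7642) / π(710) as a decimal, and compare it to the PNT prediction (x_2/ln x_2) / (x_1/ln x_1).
π(7642)/π(710) = 969/127 ≈ 7.6299;  PNT prediction ≈ 7.9030.

π(710) = 127 and π(7642) = 969, so π(7642)/π(710) ≈ 7.6299. The PNT-predicted ratio is (7642/ln(7642)) / (710/ln(710)) ≈ 7.9030. The two agree to within a few percent, as expected.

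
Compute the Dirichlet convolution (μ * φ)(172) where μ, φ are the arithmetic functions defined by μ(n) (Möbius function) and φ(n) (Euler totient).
(μ * φ)(172) = 41

Divisors of 172: [1, 2, 4, 43, 86, 172]. For each d | 172:
  d = 1: μ(1) · φ(172/1) = 1 · 84 = 84
  d = 2: μ(2) · φ(172/2) = -1 · 42 = -42
  d = 4: μ(4) · φ(172/4) = 0 · 42 = 0
  d = 43: μ(43) · φ(172/43) = -1 · 2 = -2
  d = 86: μ(86) · φ(172/86) = 1 · 1 = 1
  d = 172: μ(172) · φ(172/172) = 0 · 1 = 0
Summing: (μ * φ)(172) = 84 + -42 + 0 + -2 + 1 + 0 = 41.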